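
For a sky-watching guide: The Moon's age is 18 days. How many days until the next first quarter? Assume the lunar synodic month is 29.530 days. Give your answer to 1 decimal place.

First quarter is 0.25 of the way through the cycle: age 0.25 × 29.530 = 7.383 d.
This lunation's first quarter (7.383 d) has passed, so add one period: 36.913 − 18 = 18.913 days.

18.9 days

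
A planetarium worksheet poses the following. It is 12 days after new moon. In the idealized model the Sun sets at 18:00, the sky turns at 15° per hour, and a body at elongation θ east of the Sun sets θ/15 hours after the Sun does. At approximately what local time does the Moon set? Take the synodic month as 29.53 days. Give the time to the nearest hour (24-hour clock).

Elongation θ = 360° × 12/29.53 ≈ 146.3°.
The Moon trails the Sun by θ/15 = 146.3/15 ≈ 9.75 hours.
18:00 + 9.75 h ≈ 03:45 → 04:00 to the nearest hour.

04:00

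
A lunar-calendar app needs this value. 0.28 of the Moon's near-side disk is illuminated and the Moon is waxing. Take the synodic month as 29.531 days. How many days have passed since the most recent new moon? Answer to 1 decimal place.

5.2 days

From f = (1 − cos θ)/2: cos θ = 1 − 2×0.28 = 0.440; arccos → 63.9°.
Before full moon the principal value applies: θ = 63.9°.
At 360°/29.531 d per day, 63.9° corresponds to 5.24 days.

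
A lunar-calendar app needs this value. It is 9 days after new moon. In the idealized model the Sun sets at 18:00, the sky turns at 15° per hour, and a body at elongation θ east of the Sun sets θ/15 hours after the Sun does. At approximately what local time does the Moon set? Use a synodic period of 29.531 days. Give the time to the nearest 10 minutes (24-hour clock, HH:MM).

01:20

Elongation θ = 360° × 9/29.531 ≈ 109.7°.
The Moon trails the Sun by θ/15 = 109.7/15 ≈ 7.31 hours.
18:00 + 7.314 h ≈ 01:19 → 01:20 to the nearest ten minutes.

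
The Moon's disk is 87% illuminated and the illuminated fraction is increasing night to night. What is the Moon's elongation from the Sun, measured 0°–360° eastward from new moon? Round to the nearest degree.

cos θ = 1 − 2f = -0.740, giving a principal value of 137.7°.
The Moon is waxing (0°–180°), so θ = 137.7° directly.

138°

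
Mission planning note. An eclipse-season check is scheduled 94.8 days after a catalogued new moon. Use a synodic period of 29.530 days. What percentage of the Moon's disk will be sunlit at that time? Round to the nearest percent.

38%

94.8 d spans 3 complete synodic months (3 × 29.530 = 88.59 d) plus 6.21 d.
Elongation θ = 360° × 6.21/29.530 ≈ 75.7°.
With cos θ = 0.247, the lit fraction is (1 − 0.247)/2 ≈ 0.377, so 38%.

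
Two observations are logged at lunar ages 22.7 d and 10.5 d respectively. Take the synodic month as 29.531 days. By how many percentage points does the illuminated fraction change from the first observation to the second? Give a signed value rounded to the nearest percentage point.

θ₁ = 360° × 22.7/29.531 = 276.7°, f₁ = (1 − cos θ₁)/2 = 0.441.
θ₂ = 360° × 10.5/29.531 = 128.0°, f₂ = (1 − cos θ₂)/2 = 0.808.
Change = f₂ − f₁ = +0.366 → +37 percentage points.

+37 percentage points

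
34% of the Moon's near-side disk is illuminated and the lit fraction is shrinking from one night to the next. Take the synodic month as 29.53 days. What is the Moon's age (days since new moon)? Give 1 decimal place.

23.7 days

From f = (1 − cos θ)/2: cos θ = 1 − 2×0.34 = 0.320; arccos → 71.3°.
Since the Moon is past full (waning), take the reflex angle: θ = 360° − 71.3° = 288.7°.
At 360°/29.53 d per day, 288.7° corresponds to 23.68 days.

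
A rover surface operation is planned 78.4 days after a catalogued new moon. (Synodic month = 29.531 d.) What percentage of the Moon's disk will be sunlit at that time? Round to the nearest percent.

78%

78.4/29.531 = 2.655 lunations, so 2 complete cycles and 19.34 d into the next.
The Moon has covered 19.34/29.531 of its cycle, so θ ≈ 360° × 19.34/29.531 = 235.7°.
With cos θ = (-0.563), the lit fraction is (1 − (-0.563))/2 ≈ 0.781, so 78%.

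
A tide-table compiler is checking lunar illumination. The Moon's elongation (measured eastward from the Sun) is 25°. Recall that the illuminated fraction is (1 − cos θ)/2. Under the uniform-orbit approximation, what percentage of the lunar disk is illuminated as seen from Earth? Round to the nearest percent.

5%

Half-versine of 25°: (1 − 0.906)/2 = 0.047, i.e. 5%.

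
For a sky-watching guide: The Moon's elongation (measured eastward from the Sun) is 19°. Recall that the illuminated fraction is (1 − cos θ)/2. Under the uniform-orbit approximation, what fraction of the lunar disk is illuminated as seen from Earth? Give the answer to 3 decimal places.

0.027

cos 19° = 0.946, so f = (1 − 0.946)/2 = 0.027.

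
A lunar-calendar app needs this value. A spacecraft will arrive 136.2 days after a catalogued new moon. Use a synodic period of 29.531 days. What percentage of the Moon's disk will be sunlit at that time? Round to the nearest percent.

88%

136.2/29.531 = 4.612 lunations, so 4 complete cycles and 18.08 d into the next.
Phase angle: θ = 360°·(18.08 d)/(29.531 d) = 220.4°.
Illuminated fraction = (1 − cos 220.4°)/2 = (1 − (-0.762))/2 ≈ 0.881, so 88%.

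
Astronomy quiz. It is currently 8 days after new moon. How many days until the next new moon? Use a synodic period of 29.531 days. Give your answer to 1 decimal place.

The next new moon completes the synodic month: 29.531 − 8 = 21.531 days.

21.5 days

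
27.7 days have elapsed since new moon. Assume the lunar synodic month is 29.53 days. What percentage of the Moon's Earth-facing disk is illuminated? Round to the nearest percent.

Elongation θ = 360° × 27.7/29.53 ≈ 337.7°.
Illuminated fraction = (1 − cos 337.7°)/2 = (1 − 0.925)/2 ≈ 0.037, so 4%.

4%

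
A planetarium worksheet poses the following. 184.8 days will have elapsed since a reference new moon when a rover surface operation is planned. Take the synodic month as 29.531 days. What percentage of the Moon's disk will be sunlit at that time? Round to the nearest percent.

184.8/29.531 = 6.258 lunations, so 6 complete cycles and 7.61 d into the next.
The Moon has covered 7.61/29.531 of its cycle, so θ ≈ 360° × 7.61/29.531 = 92.8°.
Illuminated fraction = (1 − cos 92.8°)/2 = (1 − (-0.049))/2 ≈ 0.525, so 52%.

52%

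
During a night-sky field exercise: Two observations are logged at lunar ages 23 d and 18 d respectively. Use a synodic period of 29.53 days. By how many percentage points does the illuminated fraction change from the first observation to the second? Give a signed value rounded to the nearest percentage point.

θ₁ = 360° × 23/29.53 = 280.4°, f₁ = (1 − cos θ₁)/2 = 0.410.
θ₂ = 360° × 18/29.53 = 219.4°, f₂ = (1 − cos θ₂)/2 = 0.886.
Change = f₂ − f₁ = +0.476 → +48 percentage points.

+48 pp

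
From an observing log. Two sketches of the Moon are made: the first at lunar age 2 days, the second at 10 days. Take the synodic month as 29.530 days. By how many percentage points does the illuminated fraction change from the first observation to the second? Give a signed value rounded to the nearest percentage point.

θ₁ = 360° × 2/29.530 = 24.4°, f₁ = (1 − cos θ₁)/2 = 0.045.
θ₂ = 360° × 10/29.530 = 121.9°, f₂ = (1 − cos θ₂)/2 = 0.764.
Change = f₂ − f₁ = +0.720 → +72 percentage points.

+72 percentage points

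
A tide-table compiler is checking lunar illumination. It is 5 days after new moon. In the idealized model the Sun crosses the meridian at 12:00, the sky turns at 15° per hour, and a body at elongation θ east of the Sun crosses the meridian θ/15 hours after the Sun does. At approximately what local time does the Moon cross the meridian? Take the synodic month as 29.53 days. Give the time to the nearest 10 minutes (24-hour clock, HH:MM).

16:00

Elongation θ = 360° × 5/29.53 ≈ 61.0°.
Delay after the Sun = 61.0° / (15°/h) ≈ 4.06 h.
12:00 + 4.064 h ≈ 16:04 → 16:00 to the nearest ten minutes.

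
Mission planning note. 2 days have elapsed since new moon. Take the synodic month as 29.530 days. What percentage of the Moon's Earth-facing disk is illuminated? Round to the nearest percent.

Phase angle: θ = 360°·(2 d)/(29.530 d) = 24.4°.
With cos θ = 0.911, the lit fraction is (1 − 0.911)/2 ≈ 0.045, so 4%.

4%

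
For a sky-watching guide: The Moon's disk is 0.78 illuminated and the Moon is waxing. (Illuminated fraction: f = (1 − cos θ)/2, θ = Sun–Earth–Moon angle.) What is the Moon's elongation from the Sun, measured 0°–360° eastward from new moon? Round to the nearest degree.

Invert f = (1 − cos θ)/2 to get cos θ = 1 − 2(0.78) = -0.560, hence θ₀ = arccos -0.560 = 124.1°.
Before full moon the principal value applies: θ = 124.1°.

124°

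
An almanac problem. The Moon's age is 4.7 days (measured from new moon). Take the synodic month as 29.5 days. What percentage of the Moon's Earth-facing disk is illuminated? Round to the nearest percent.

23%

Elongation θ = 360° × 4.7/29.5 ≈ 57.4°.
With cos θ = 0.539, the lit fraction is (1 − 0.539)/2 ≈ 0.230, so 23%.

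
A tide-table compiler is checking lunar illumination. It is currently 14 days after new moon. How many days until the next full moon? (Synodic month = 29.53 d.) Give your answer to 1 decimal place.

Full moon is 0.5 of the way through the cycle: age 0.5 × 29.53 = 14.765 d.
That is 14.765 − 14 = 0.765 days ahead.

0.8 days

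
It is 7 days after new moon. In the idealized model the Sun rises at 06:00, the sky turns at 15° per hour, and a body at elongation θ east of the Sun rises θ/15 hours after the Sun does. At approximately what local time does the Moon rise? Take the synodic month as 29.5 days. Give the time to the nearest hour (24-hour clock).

12:00

Elongation θ = 360° × 7/29.5 ≈ 85.4°.
The Moon trails the Sun by θ/15 = 85.4/15 ≈ 5.69 hours.
06:00 + 5.69 h ≈ 11:42 → 12:00 to the nearest hour.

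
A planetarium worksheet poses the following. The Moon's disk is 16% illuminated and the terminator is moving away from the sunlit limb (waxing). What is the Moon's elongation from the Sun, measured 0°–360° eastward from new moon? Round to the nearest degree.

From f = (1 − cos θ)/2: cos θ = 1 − 2×0.16 = 0.680; arccos → 47.2°.
The Moon is waxing (0°–180°), so θ = 47.2° directly.

47°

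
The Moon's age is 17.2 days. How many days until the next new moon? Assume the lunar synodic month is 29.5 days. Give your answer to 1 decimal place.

The next new moon completes the synodic month: 29.5 − 17.2 = 12.300 days.

12.3 days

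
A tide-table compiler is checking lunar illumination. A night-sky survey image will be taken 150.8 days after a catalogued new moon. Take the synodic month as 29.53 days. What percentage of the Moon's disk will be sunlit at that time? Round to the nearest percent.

150.8/29.53 = 5.107 lunations, so 5 complete cycles and 3.15 d into the next.
Phase angle: θ = 360°·(3.15 d)/(29.53 d) = 38.4°.
With cos θ = 0.784, the lit fraction is (1 − 0.784)/2 ≈ 0.108, so 11%.

11%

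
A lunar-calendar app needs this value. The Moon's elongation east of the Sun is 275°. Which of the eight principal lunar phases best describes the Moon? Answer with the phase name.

last quarter

275° lies in the last quarter sector of the 8-phase cycle.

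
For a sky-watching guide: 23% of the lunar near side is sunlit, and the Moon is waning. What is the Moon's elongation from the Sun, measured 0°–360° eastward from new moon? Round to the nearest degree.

cos θ = 1 − 2f = 0.540, giving a principal value of 57.3°.
A waning Moon lies in 180°–360°, so θ = 360° − 57.3° = 302.7°.

303°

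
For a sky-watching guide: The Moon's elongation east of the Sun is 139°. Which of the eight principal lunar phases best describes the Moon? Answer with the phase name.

139° lies in the waxing gibbous sector of the 8-phase cycle.

waxing gibbous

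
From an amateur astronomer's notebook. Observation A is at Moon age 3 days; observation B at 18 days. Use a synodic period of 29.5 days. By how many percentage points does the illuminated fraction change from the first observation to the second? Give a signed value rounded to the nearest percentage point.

First observation: θ = 360°·3/29.5 = 36.6°, so f = 0.099.
Second observation: θ = 219.7°, f = 0.885.
Δf = 0.885 − 0.099 = +0.786, i.e. +79 pp.

+79 percentage points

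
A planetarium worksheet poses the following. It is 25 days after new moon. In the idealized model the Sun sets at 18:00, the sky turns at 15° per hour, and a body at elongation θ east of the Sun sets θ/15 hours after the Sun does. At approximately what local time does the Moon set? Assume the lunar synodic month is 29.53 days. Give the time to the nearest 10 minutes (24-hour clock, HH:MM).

14:20

Phase angle: θ = 360°·(25 d)/(29.53 d) = 304.8°.
At 15° of sky rotation per hour, 304.8° corresponds to a 20.32 h lag.
18:00 + 20.318 h ≈ 14:19 → 14:20 to the nearest ten minutes.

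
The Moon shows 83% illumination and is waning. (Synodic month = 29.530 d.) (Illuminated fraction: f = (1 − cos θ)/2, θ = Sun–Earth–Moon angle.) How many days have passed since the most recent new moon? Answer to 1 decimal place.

18.8 days

cos θ = 1 − 2f = -0.660, giving a principal value of 131.3°.
A waning Moon lies in 180°–360°, so θ = 360° − 131.3° = 228.7°.
That fraction of the synodic month is 228.7/360 × 29.530 d ≈ 18.76 d.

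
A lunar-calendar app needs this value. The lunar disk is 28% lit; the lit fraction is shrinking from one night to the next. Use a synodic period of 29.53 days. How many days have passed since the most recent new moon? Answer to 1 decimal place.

Invert f = (1 − cos θ)/2 to get cos θ = 1 − 2(0.28) = 0.440, hence θ₀ = arccos 0.440 = 63.9°.
A waning Moon lies in 180°–360°, so θ = 360° − 63.9° = 296.1°.
Age = 29.53 × 296.1°/360° ≈ 24.29 days.

24.3 days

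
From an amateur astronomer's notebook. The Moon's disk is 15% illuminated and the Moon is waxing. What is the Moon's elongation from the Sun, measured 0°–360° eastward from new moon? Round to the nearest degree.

46°

Invert f = (1 − cos θ)/2 to get cos θ = 1 − 2(0.15) = 0.700, hence θ₀ = arccos 0.700 = 45.6°.
Waxing ⇒ before full, so θ = 45.6°.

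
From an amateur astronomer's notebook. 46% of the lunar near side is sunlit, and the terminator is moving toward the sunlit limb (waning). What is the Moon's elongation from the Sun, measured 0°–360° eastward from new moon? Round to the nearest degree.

275°

cos θ = 1 − 2f = 0.080, giving a principal value of 85.4°.
Since the Moon is past full (waning), take the reflex angle: θ = 360° − 85.4° = 274.6°.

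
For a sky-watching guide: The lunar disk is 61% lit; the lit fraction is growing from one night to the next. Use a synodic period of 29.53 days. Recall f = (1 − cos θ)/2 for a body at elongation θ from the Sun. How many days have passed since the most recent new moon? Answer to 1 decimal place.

8.4 days

Invert f = (1 − cos θ)/2 to get cos θ = 1 − 2(0.61) = -0.220, hence θ₀ = arccos -0.220 = 102.7°.
Waxing ⇒ before full, so θ = 102.7°.
At 360°/29.53 d per day, 102.7° corresponds to 8.42 days.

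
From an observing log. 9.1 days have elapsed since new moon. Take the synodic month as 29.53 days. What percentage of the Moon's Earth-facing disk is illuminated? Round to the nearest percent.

The Moon has covered 9.1/29.53 of its cycle, so θ ≈ 360° × 9.1/29.53 = 110.9°.
cos 110.9° = (-0.357), so f = (1 − (-0.357))/2 = 0.679, so 68%.

68%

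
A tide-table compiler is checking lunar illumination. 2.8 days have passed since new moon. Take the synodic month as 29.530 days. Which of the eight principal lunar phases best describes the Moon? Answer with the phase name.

At 2.8/29.530 of the cycle, θ ≈ 34° — the waxing crescent range.

waxing crescent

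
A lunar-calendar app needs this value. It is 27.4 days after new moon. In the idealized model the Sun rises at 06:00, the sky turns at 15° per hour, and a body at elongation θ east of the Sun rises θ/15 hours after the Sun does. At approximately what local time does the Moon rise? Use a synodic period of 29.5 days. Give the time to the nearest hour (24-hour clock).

04:00

Phase angle: θ = 360°·(27.4 d)/(29.5 d) = 334.4°.
The Moon trails the Sun by θ/15 = 334.4/15 ≈ 22.29 hours.
06:00 + 22.29 h ≈ 04:17 → 04:00 to the nearest hour.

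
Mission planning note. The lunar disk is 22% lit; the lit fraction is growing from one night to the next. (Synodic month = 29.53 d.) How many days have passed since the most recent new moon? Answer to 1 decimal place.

4.6 days

cos θ = 1 − 2f = 0.560, giving a principal value of 55.9°.
Before full moon the principal value applies: θ = 55.9°.
That fraction of the synodic month is 55.9/360 × 29.53 d ≈ 4.59 d.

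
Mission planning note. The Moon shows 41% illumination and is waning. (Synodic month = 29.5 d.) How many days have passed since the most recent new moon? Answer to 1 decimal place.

From f = (1 − cos θ)/2: cos θ = 1 − 2×0.41 = 0.180; arccos → 79.6°.
Since the Moon is past full (waning), take the reflex angle: θ = 360° − 79.6° = 280.4°.
At 360°/29.5 d per day, 280.4° corresponds to 22.97 days.

23.0 days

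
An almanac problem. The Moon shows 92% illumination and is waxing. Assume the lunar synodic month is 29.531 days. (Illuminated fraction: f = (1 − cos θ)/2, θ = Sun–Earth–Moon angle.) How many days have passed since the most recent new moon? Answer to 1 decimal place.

Invert f = (1 − cos θ)/2 to get cos θ = 1 − 2(0.92) = -0.840, hence θ₀ = arccos -0.840 = 147.1°.
Before full moon the principal value applies: θ = 147.1°.
At 360°/29.531 d per day, 147.1° corresponds to 12.07 days.

12.1 days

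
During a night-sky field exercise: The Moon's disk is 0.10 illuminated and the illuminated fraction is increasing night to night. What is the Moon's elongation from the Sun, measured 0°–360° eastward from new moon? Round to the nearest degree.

37°

cos θ = 1 − 2f = 0.800, giving a principal value of 36.9°.
The Moon is waxing (0°–180°), so θ = 36.9° directly.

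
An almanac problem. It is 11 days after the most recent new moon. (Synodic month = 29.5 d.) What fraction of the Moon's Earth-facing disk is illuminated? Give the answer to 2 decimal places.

Phase angle: θ = 360°·(11 d)/(29.5 d) = 134.2°.
cos 134.2° = (-0.698), so f = (1 − (-0.698))/2 = 0.849.

0.85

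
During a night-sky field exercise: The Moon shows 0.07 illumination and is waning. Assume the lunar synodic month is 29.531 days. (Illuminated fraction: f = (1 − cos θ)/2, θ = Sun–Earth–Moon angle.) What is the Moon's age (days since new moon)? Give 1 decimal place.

27.0 days

Invert f = (1 − cos θ)/2 to get cos θ = 1 − 2(0.07) = 0.860, hence θ₀ = arccos 0.860 = 30.7°.
Waning ⇒ past full, so θ = 360° − 30.7° = 329.3°.
Age = 29.531 × 329.3°/360° ≈ 27.01 days.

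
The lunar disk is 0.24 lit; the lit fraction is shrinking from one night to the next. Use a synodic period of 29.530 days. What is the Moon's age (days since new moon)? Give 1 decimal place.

24.7 days

From f = (1 − cos θ)/2: cos θ = 1 − 2×0.24 = 0.520; arccos → 58.7°.
Since the Moon is past full (waning), take the reflex angle: θ = 360° − 58.7° = 301.3°.
At 360°/29.530 d per day, 301.3° corresponds to 24.72 days.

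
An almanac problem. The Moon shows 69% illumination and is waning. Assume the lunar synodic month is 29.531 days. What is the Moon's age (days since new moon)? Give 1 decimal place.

cos θ = 1 − 2f = -0.380, giving a principal value of 112.3°.
Waning ⇒ past full, so θ = 360° − 112.3° = 247.7°.
At 360°/29.531 d per day, 247.7° corresponds to 20.32 days.

20.3 days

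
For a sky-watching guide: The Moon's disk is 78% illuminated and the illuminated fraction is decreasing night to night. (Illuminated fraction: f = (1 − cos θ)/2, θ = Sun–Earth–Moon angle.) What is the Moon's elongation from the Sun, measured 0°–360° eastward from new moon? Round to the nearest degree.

Invert f = (1 − cos θ)/2 to get cos θ = 1 − 2(0.78) = -0.560, hence θ₀ = arccos -0.560 = 124.1°.
Since the Moon is past full (waning), take the reflex angle: θ = 360° − 124.1° = 235.9°.

236°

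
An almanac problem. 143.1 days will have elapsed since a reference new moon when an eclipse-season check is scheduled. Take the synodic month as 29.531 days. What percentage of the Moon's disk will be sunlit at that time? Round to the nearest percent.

22%

143.1 d spans 4 complete synodic months (4 × 29.531 = 118.12 d) plus 24.98 d.
Phase angle: θ = 360°·(24.98 d)/(29.531 d) = 304.5°.
Illuminated fraction = (1 − cos 304.5°)/2 = (1 − 0.566)/2 ≈ 0.217, so 22%.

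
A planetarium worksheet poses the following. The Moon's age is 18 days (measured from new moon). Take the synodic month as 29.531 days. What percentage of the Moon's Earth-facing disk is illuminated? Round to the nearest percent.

Elongation θ = 360° × 18/29.531 ≈ 219.4°.
Illuminated fraction = (1 − cos 219.4°)/2 = (1 − (-0.772))/2 ≈ 0.886, so 89%.

89%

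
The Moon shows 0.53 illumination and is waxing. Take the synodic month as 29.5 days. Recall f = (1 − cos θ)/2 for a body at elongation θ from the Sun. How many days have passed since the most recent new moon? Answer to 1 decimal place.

cos θ = 1 − 2f = -0.060, giving a principal value of 93.4°.
Waxing ⇒ before full, so θ = 93.4°.
At 360°/29.5 d per day, 93.4° corresponds to 7.66 days.

7.7 days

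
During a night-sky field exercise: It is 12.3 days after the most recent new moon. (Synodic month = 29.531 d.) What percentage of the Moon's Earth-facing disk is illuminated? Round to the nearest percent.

93%

Phase angle: θ = 360°·(12.3 d)/(29.531 d) = 149.9°.
Illuminated fraction = (1 − cos 149.9°)/2 = (1 − (-0.866))/2 ≈ 0.933, so 93%.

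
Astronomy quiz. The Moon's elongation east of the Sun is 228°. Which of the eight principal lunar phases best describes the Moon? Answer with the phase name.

waning gibbous

The waning gibbous sector spans roughly 202°–248°; 228° falls inside it.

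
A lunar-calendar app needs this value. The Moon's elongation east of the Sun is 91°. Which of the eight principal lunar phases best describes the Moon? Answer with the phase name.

first quarter

The first quarter sector spans roughly 68°–112°; 91° falls inside it.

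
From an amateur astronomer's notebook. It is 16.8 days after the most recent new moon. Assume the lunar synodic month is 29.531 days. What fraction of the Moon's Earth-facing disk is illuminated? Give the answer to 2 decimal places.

0.95

Phase angle: θ = 360°·(16.8 d)/(29.531 d) = 204.8°.
cos 204.8° = (-0.908), so f = (1 − (-0.908))/2 = 0.954.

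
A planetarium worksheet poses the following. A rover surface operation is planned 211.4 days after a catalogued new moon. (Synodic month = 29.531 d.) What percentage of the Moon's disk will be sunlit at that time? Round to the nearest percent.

23%

211.4 d spans 7 complete synodic months (7 × 29.531 = 206.72 d) plus 4.68 d.
Elongation θ = 360° × 4.68/29.531 ≈ 57.1°.
cos 57.1° = 0.543, so f = (1 − 0.543)/2 = 0.228, so 23%.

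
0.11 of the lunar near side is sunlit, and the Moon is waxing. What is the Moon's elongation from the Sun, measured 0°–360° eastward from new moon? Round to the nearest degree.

39°

Invert f = (1 − cos θ)/2 to get cos θ = 1 − 2(0.11) = 0.780, hence θ₀ = arccos 0.780 = 38.7°.
The Moon is waxing (0°–180°), so θ = 38.7° directly.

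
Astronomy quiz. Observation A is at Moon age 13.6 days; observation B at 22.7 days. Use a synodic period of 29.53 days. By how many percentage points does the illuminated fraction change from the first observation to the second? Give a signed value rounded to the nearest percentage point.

θ₁ = 360° × 13.6/29.53 = 165.8°, f₁ = (1 − cos θ₁)/2 = 0.985.
θ₂ = 360° × 22.7/29.53 = 276.7°, f₂ = (1 − cos θ₂)/2 = 0.441.
Change = f₂ − f₁ = -0.543 → -54 percentage points.

-54 percentage points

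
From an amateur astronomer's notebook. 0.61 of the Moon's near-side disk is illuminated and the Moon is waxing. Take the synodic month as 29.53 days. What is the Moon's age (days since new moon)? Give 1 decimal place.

Invert f = (1 − cos θ)/2 to get cos θ = 1 − 2(0.61) = -0.220, hence θ₀ = arccos -0.220 = 102.7°.
The Moon is waxing (0°–180°), so θ = 102.7° directly.
That fraction of the synodic month is 102.7/360 × 29.53 d ≈ 8.42 d.

8.4 days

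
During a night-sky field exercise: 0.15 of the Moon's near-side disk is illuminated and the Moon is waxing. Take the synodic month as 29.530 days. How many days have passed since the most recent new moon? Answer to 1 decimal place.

From f = (1 − cos θ)/2: cos θ = 1 − 2×0.15 = 0.700; arccos → 45.6°.
Waxing ⇒ before full, so θ = 45.6°.
Age = 29.530 × 45.6°/360° ≈ 3.74 days.

3.7 days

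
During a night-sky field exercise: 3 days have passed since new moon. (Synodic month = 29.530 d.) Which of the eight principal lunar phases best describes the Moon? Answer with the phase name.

waxing crescent

θ ≈ 360° × 3/29.530 = 37°, which falls in the waxing crescent sector.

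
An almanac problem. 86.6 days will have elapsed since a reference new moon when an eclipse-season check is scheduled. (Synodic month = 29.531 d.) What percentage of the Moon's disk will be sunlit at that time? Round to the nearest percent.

Reduce mod P: 86.6 − 2×29.531 = 27.54 d into the current lunation.
Elongation θ = 360° × 27.54/29.531 ≈ 335.7°.
Illuminated fraction = (1 − cos 335.7°)/2 = (1 − 0.911)/2 ≈ 0.044, so 4%.

4%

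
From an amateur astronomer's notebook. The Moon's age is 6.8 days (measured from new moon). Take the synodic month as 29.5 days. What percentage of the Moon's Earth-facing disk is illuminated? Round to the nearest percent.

Elongation θ = 360° × 6.8/29.5 ≈ 83.0°.
With cos θ = 0.122, the lit fraction is (1 − 0.122)/2 ≈ 0.439, so 44%.

44%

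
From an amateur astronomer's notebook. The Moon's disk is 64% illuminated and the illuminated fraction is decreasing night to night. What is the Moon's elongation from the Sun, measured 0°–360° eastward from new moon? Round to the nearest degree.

From f = (1 − cos θ)/2: cos θ = 1 − 2×0.64 = -0.280; arccos → 106.3°.
Since the Moon is past full (waning), take the reflex angle: θ = 360° − 106.3° = 253.7°.

254°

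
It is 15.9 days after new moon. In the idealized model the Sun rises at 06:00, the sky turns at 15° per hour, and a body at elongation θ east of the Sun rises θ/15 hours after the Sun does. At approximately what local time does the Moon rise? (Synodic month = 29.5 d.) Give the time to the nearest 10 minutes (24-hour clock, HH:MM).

The Moon has covered 15.9/29.5 of its cycle, so θ ≈ 360° × 15.9/29.5 = 194.0°.
Delay after the Sun = 194.0° / (15°/h) ≈ 12.94 h.
06:00 + 12.936 h ≈ 18:56 → 19:00 to the nearest ten minutes.

19:00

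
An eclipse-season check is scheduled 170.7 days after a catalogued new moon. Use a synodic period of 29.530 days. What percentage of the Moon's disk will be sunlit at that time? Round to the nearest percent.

170.7 d spans 5 complete synodic months (5 × 29.530 = 147.65 d) plus 23.05 d.
Phase angle: θ = 360°·(23.05 d)/(29.530 d) = 281.0°.
Illuminated fraction = (1 − cos 281.0°)/2 = (1 − 0.191)/2 ≈ 0.405, so 40%.

40%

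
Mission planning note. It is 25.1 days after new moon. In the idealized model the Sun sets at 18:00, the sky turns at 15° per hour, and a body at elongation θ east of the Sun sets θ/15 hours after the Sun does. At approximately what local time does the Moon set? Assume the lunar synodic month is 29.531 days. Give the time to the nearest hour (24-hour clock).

14:00

Elongation θ = 360° × 25.1/29.531 ≈ 306.0°.
Delay after the Sun = 306.0° / (15°/h) ≈ 20.40 h.
18:00 + 20.40 h ≈ 14:24 → 14:00 to the nearest hour.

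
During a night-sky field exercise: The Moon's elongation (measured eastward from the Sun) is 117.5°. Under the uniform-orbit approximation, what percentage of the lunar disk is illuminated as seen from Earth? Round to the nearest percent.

73%

Half-versine of 117.5°: (1 − (-0.462))/2 = 0.731, i.e. 73%.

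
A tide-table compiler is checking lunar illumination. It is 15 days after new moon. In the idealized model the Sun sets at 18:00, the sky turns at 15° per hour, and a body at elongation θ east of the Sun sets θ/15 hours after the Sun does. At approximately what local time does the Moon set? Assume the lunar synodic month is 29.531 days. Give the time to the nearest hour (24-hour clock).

The Moon has covered 15/29.531 of its cycle, so θ ≈ 360° × 15/29.531 = 182.9°.
The Moon trails the Sun by θ/15 = 182.9/15 ≈ 12.19 hours.
18:00 + 12.19 h ≈ 06:11 → 06:00 to the nearest hour.

06:00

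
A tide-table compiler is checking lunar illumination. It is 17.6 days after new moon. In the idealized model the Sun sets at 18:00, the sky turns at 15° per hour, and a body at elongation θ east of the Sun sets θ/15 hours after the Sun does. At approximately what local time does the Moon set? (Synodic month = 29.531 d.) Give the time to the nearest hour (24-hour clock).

The Moon has covered 17.6/29.531 of its cycle, so θ ≈ 360° × 17.6/29.531 = 214.6°.
At 15° of sky rotation per hour, 214.6° corresponds to a 14.30 h lag.
18:00 + 14.30 h ≈ 08:18 → 08:00 to the nearest hour.

08:00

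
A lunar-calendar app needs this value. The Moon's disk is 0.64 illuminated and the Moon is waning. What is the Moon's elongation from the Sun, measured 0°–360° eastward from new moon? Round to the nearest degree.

Invert f = (1 − cos θ)/2 to get cos θ = 1 − 2(0.64) = -0.280, hence θ₀ = arccos -0.280 = 106.3°.
Waning ⇒ past full, so θ = 360° − 106.3° = 253.7°.

254°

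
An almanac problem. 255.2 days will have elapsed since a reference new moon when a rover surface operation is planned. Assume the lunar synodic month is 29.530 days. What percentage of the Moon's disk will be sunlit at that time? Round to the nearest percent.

81%

255.2/29.530 = 8.642 lunations, so 8 complete cycles and 18.96 d into the next.
Phase angle: θ = 360°·(18.96 d)/(29.530 d) = 231.1°.
With cos θ = (-0.627), the lit fraction is (1 − (-0.627))/2 ≈ 0.814, so 81%.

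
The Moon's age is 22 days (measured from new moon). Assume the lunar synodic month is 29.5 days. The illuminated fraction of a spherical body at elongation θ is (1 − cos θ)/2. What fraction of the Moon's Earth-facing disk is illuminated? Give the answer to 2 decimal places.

0.51

Phase angle: θ = 360°·(22 d)/(29.5 d) = 268.5°.
cos 268.5° = (-0.027), so f = (1 − (-0.027))/2 = 0.513.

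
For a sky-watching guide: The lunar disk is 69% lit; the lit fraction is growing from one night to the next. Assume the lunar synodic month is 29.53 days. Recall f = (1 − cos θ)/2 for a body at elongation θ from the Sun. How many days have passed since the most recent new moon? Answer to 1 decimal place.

cos θ = 1 − 2f = -0.380, giving a principal value of 112.3°.
Before full moon the principal value applies: θ = 112.3°.
At 360°/29.53 d per day, 112.3° corresponds to 9.21 days.

9.2 days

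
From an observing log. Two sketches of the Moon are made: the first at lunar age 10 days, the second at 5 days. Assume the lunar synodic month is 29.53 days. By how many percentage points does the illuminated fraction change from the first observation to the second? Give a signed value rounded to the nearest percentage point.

-51 percentage points

First observation: θ = 360°·10/29.53 = 121.9°, so f = 0.764.
Second observation: θ = 61.0°, f = 0.257.
Δf = 0.257 − 0.764 = -0.507, i.e. -51 pp.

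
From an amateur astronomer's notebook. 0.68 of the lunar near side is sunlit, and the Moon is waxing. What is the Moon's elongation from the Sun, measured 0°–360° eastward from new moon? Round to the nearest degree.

Invert f = (1 − cos θ)/2 to get cos θ = 1 − 2(0.68) = -0.360, hence θ₀ = arccos -0.360 = 111.1°.
Before full moon the principal value applies: θ = 111.1°.

111°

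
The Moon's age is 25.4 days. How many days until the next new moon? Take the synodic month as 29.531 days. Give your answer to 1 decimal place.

One full lunation from the last new moon is 29.531 d; remaining = 29.531 − 25.4 = 4.131 d.

4.1 days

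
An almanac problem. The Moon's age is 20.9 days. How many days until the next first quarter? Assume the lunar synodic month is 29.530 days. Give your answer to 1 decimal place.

First quarter occurs at elongation 90°, i.e. at age 29.530 × 90/360 = 7.383 d.
This lunation's first quarter (7.383 d) has passed, so add one period: 36.913 − 20.9 = 16.013 days.

16.0 days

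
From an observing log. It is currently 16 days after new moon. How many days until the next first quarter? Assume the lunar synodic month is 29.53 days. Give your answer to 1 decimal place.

20.9 days

First quarter occurs at elongation 90°, i.e. at age 29.53 × 90/360 = 7.383 d.
Already past this cycle's first quarter; the next is at 7.383 + 29.53 = 36.913 d, so 36.913 − 16 = 20.913 days.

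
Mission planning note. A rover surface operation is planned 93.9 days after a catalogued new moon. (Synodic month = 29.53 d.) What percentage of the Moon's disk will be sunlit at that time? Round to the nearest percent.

29%

Reduce mod P: 93.9 − 3×29.53 = 5.31 d into the current lunation.
Phase angle: θ = 360°·(5.31 d)/(29.53 d) = 64.7°.
With cos θ = 0.427, the lit fraction is (1 − 0.427)/2 ≈ 0.287, so 29%.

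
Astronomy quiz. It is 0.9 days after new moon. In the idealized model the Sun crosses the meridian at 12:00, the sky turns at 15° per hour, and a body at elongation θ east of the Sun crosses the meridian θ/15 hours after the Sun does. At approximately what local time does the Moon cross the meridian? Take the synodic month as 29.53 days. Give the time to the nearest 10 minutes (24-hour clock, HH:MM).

12:40

Elongation θ = 360° × 0.9/29.53 ≈ 11.0°.
At 15° of sky rotation per hour, 11.0° corresponds to a 0.73 h lag.
12:00 + 0.731 h ≈ 12:44 → 12:40 to the nearest ten minutes.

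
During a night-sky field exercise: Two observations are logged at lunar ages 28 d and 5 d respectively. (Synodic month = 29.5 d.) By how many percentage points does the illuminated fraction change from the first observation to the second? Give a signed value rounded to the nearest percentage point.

θ₁ = 360° × 28/29.5 = 341.7°, f₁ = (1 − cos θ₁)/2 = 0.025.
θ₂ = 360° × 5/29.5 = 61.0°, f₂ = (1 − cos θ₂)/2 = 0.258.
Change = f₂ − f₁ = +0.232 → +23 percentage points.

+23 percentage points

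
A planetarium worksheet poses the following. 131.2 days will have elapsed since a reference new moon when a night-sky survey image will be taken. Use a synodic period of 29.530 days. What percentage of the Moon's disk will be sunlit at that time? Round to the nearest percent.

97%

Reduce mod P: 131.2 − 4×29.530 = 13.08 d into the current lunation.
The Moon has covered 13.08/29.530 of its cycle, so θ ≈ 360° × 13.08/29.530 = 159.5°.
cos 159.5° = (-0.936), so f = (1 − (-0.936))/2 = 0.968, so 97%.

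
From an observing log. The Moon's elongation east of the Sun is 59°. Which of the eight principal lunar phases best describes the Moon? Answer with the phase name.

waxing crescent

59° lies in the waxing crescent sector of the 8-phase cycle.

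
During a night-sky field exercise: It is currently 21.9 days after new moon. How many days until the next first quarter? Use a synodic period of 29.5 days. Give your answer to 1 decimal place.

15.0 days

First quarter occurs at elongation 90°, i.e. at age 29.5 × 90/360 = 7.375 d.
This lunation's first quarter (7.375 d) has passed, so add one period: 36.875 − 21.9 = 14.975 days.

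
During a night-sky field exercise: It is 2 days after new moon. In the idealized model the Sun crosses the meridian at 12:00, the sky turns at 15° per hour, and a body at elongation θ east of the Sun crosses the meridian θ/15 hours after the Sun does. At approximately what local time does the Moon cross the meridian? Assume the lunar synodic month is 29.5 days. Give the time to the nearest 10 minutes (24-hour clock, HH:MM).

13:40

Phase angle: θ = 360°·(2 d)/(29.5 d) = 24.4°.
Delay after the Sun = 24.4° / (15°/h) ≈ 1.63 h.
12:00 + 1.627 h ≈ 13:38 → 13:40 to the nearest ten minutes.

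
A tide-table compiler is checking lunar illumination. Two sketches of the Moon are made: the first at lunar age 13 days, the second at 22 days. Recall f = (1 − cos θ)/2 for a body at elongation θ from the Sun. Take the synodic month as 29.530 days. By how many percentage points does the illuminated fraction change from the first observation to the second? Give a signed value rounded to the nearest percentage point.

-45 pp

First observation: θ = 360°·13/29.530 = 158.5°, so f = 0.965.
Second observation: θ = 268.2°, f = 0.516.
Δf = 0.516 − 0.965 = -0.449, i.e. -45 pp.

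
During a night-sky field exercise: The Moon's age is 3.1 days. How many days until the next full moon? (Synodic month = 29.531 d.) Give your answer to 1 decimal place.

11.7 days

Full moon occurs at elongation 180°, i.e. at age 29.531 × 180/360 = 14.765 d.
So 11.665 days remain (14.765 − 3.1).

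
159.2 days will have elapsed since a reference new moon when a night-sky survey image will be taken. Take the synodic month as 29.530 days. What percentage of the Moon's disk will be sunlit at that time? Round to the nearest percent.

159.2 d spans 5 complete synodic months (5 × 29.530 = 147.65 d) plus 11.55 d.
The Moon has covered 11.55/29.530 of its cycle, so θ ≈ 360° × 11.55/29.530 = 140.8°.
Illuminated fraction = (1 − cos 140.8°)/2 = (1 − (-0.775))/2 ≈ 0.888, so 89%.

89%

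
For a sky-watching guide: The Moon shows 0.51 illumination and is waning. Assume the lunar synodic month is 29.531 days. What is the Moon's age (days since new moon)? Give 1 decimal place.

22.1 days

Invert f = (1 − cos θ)/2 to get cos θ = 1 − 2(0.51) = -0.020, hence θ₀ = arccos -0.020 = 91.1°.
Since the Moon is past full (waning), take the reflex angle: θ = 360° − 91.1° = 268.9°.
That fraction of the synodic month is 268.9/360 × 29.531 d ≈ 22.05 d.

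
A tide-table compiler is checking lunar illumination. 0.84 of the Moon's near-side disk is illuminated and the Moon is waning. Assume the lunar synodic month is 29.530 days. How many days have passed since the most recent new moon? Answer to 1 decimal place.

From f = (1 − cos θ)/2: cos θ = 1 − 2×0.84 = -0.680; arccos → 132.8°.
Since the Moon is past full (waning), take the reflex angle: θ = 360° − 132.8° = 227.2°.
At 360°/29.530 d per day, 227.2° corresponds to 18.63 days.

18.6 days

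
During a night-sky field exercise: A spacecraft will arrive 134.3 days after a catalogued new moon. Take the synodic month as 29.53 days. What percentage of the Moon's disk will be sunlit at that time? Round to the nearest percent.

98%

134.3 d spans 4 complete synodic months (4 × 29.53 = 118.12 d) plus 16.18 d.
Phase angle: θ = 360°·(16.18 d)/(29.53 d) = 197.3°.
Illuminated fraction = (1 − cos 197.3°)/2 = (1 − (-0.955))/2 ≈ 0.978, so 98%.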